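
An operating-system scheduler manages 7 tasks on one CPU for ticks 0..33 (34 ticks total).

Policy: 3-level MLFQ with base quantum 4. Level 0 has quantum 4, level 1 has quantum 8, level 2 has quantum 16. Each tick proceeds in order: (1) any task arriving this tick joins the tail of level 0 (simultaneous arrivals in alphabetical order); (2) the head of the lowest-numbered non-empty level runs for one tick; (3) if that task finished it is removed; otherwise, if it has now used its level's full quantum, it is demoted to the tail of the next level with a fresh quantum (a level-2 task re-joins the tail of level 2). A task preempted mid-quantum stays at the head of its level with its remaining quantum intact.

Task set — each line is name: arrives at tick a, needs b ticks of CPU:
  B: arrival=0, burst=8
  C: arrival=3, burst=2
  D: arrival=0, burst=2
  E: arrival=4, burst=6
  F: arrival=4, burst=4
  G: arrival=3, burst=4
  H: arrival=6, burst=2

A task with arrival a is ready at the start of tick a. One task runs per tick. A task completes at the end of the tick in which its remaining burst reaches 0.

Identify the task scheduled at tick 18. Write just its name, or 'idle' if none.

running at tick 18 = F

t=0: L0/L1/L2 = BD/-/- → run B
t=1: L0/L1/L2 = BD/-/- → run B
t=2: L0/L1/L2 = BD/-/- → run B
t=3: L0/L1/L2 = BDCG/-/- → run B
t=4: L0/L1/L2 = DCGEF/B/- → run D
t=5: L0/L1/L2 = DCGEF/B/- → run D
t=6: L0/L1/L2 = CGEFH/B/- → run C
t=7: L0/L1/L2 = CGEFH/B/- → run C
t=8: L0/L1/L2 = GEFH/B/- → run G
t=9: L0/L1/L2 = GEFH/B/- → run G
t=10: L0/L1/L2 = GEFH/B/- → run G
t=11: L0/L1/L2 = GEFH/B/- → run G
t=12: L0/L1/L2 = EFH/B/- → run E
t=13: L0/L1/L2 = EFH/B/- → run E
t=14: L0/L1/L2 = EFH/B/- → run E
t=15: L0/L1/L2 = EFH/B/- → run E
t=16: L0/L1/L2 = FH/BE/- → run F
t=17: L0/L1/L2 = FH/BE/- → run F
t=18: L0/L1/L2 = FH/BE/- → run F
t=19: L0/L1/L2 = FH/BE/- → run F
t=20: L0/L1/L2 = H/BE/- → run H
t=21: L0/L1/L2 = H/BE/- → run H
t=22: L0/L1/L2 = -/BE/- → run B
t=23: L0/L1/L2 = -/BE/- → run B
t=24: L0/L1/L2 = -/BE/- → run B
t=25: L0/L1/L2 = -/BE/- → run B
t=26: L0/L1/L2 = -/E/- → run E
t=27: L0/L1/L2 = -/E/- → run E
t=28: (idle)
t=29: (idle)
t=30: (idle)
t=31: (idle)
t=32: (idle)
t=33: (idle)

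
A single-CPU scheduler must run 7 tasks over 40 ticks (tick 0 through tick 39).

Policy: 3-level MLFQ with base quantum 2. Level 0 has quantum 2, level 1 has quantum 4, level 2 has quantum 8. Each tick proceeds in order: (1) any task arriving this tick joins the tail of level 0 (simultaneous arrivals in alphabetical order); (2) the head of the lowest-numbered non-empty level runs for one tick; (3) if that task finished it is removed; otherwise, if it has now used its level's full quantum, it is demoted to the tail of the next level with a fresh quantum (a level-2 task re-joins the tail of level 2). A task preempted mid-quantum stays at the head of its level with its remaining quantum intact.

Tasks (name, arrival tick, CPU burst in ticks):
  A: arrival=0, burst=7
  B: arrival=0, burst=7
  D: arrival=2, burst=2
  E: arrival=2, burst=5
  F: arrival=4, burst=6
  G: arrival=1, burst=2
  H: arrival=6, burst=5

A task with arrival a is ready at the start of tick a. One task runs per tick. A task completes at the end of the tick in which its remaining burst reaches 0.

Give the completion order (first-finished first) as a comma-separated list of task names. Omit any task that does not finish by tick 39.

completion order = G, D, E, F, H, A, B

t=0: L0/L1/L2 = AB/-/- → run A
t=1: L0/L1/L2 = ABG/-/- → run A
t=2: L0/L1/L2 = BGDE/A/- → run B
t=3: L0/L1/L2 = BGDE/A/- → run B
t=4: L0/L1/L2 = GDEF/AB/- → run G
t=5: L0/L1/L2 = GDEF/AB/- → run G
t=6: L0/L1/L2 = DEFH/AB/- → run D
t=7: L0/L1/L2 = DEFH/AB/- → run D
t=8: L0/L1/L2 = EFH/AB/- → run E
t=9: L0/L1/L2 = EFH/AB/- → run E
t=10: L0/L1/L2 = FH/ABE/- → run F
t=11: L0/L1/L2 = FH/ABE/- → run F
t=12: L0/L1/L2 = H/ABEF/- → run H
t=13: L0/L1/L2 = H/ABEF/- → run H
t=14: L0/L1/L2 = -/ABEFH/- → run A
t=15: L0/L1/L2 = -/ABEFH/- → run A
t=16: L0/L1/L2 = -/ABEFH/- → run A
t=17: L0/L1/L2 = -/ABEFH/- → run A
t=18: L0/L1/L2 = -/BEFH/A → run B
t=19: L0/L1/L2 = -/BEFH/A → run B
t=20: L0/L1/L2 = -/BEFH/A → run B
t=21: L0/L1/L2 = -/BEFH/A → run B
t=22: L0/L1/L2 = -/EFH/AB → run E
t=23: L0/L1/L2 = -/EFH/AB → run E
t=24: L0/L1/L2 = -/EFH/AB → run E
t=25: L0/L1/L2 = -/FH/AB → run F
t=26: L0/L1/L2 = -/FH/AB → run F
t=27: L0/L1/L2 = -/FH/AB → run F
t=28: L0/L1/L2 = -/FH/AB → run F
t=29: L0/L1/L2 = -/H/AB → run H
t=30: L0/L1/L2 = -/H/AB → run H
t=31: L0/L1/L2 = -/H/AB → run H
t=32: L0/L1/L2 = -/-/AB → run A
t=33: L0/L1/L2 = -/-/B → run B
t=34: (idle)
t=35: (idle)
t=36: (idle)
t=37: (idle)
t=38: (idle)
t=39: (idle)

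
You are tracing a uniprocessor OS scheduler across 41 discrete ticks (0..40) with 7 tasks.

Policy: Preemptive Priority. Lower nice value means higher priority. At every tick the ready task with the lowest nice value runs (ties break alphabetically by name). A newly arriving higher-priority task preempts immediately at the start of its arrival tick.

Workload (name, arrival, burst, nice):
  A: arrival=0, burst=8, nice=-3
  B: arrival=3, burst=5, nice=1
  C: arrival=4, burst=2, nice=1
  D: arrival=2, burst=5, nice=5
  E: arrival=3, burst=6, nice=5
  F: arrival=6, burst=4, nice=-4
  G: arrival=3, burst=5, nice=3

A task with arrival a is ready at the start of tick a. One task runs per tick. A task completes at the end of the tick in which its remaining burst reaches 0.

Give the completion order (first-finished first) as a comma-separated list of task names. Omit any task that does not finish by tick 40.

t=0: ready={A} → run A
t=1: ready={A} → run A
t=2: ready={A,D} → run A
t=3: ready={A,B,D,E,G} → run A
t=4: ready={A,B,C,D,E,G} → run A
t=5: ready={A,B,C,D,E,G} → run A
t=6: ready={A,B,C,D,E,F,G} → run F
t=7: ready={A,B,C,D,E,F,G} → run F
t=8: ready={A,B,C,D,E,F,G} → run F
t=9: ready={A,B,C,D,E,F,G} → run F
t=10: ready={A,B,C,D,E,G} → run A
t=11: ready={A,B,C,D,E,G} → run A
t=12: ready={B,C,D,E,G} → run B
t=13: ready={B,C,D,E,G} → run B
t=14: ready={B,C,D,E,G} → run B
t=15: ready={B,C,D,E,G} → run B
t=16: ready={B,C,D,E,G} → run B
t=17: ready={C,D,E,G} → run C
t=18: ready={C,D,E,G} → run C
t=19: ready={D,E,G} → run G
t=20: ready={D,E,G} → run G
t=21: ready={D,E,G} → run G
t=22: ready={D,E,G} → run G
t=23: ready={D,E,G} → run G
t=24: ready={D,E} → run D
t=25: ready={D,E} → run D
t=26: ready={D,E} → run D
t=27: ready={D,E} → run D
t=28: ready={D,E} → run D
t=29: ready={E} → run E
t=30: ready={E} → run E
t=31: ready={E} → run E
t=32: ready={E} → run E
t=33: ready={E} → run E
t=34: ready={E} → run E
t=35: (idle)
t=36: (idle)
t=37: (idle)
t=38: (idle)
t=39: (idle)
t=40: (idle)

completion order = F, A, B, C, G, D, E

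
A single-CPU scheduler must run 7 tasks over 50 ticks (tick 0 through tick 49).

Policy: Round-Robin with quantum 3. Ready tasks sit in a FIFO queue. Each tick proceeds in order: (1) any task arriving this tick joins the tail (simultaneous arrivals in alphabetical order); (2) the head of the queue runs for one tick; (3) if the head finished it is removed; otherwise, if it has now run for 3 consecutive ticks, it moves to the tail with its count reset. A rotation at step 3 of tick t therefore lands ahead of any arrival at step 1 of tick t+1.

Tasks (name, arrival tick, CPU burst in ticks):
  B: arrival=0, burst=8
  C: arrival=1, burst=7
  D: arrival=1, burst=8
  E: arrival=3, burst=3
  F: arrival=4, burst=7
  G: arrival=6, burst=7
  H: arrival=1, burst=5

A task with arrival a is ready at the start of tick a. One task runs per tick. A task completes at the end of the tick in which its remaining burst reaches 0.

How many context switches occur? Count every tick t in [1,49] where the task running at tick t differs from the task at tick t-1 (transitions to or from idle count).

t=0: queue=[B] q_used=0 → run B
t=1: queue=[B,C,D,H] q_used=1 → run B
t=2: queue=[B,C,D,H] q_used=2 → run B
t=3: queue=[C,D,H,B,E] q_used=0 → run C
t=4: queue=[C,D,H,B,E,F] q_used=1 → run C
t=5: queue=[C,D,H,B,E,F] q_used=2 → run C
t=6: queue=[D,H,B,E,F,C,G] q_used=0 → run D
t=7: queue=[D,H,B,E,F,C,G] q_used=1 → run D
t=8: queue=[D,H,B,E,F,C,G] q_used=2 → run D
t=9: queue=[H,B,E,F,C,G,D] q_used=0 → run H
t=10: queue=[H,B,E,F,C,G,D] q_used=1 → run H
t=11: queue=[H,B,E,F,C,G,D] q_used=2 → run H
t=12: queue=[B,E,F,C,G,D,H] q_used=0 → run B
t=13: queue=[B,E,F,C,G,D,H] q_used=1 → run B
t=14: queue=[B,E,F,C,G,D,H] q_used=2 → run B
t=15: queue=[E,F,C,G,D,H,B] q_used=0 → run E
t=16: queue=[E,F,C,G,D,H,B] q_used=1 → run E
t=17: queue=[E,F,C,G,D,H,B] q_used=2 → run E
t=18: queue=[F,C,G,D,H,B] q_used=0 → run F
t=19: queue=[F,C,G,D,H,B] q_used=1 → run F
t=20: queue=[F,C,G,D,H,B] q_used=2 → run F
t=21: queue=[C,G,D,H,B,F] q_used=0 → run C
t=22: queue=[C,G,D,H,B,F] q_used=1 → run C
t=23: queue=[C,G,D,H,B,F] q_used=2 → run C
t=24: queue=[G,D,H,B,F,C] q_used=0 → run G
t=25: queue=[G,D,H,B,F,C] q_used=1 → run G
t=26: queue=[G,D,H,B,F,C] q_used=2 → run G
t=27: queue=[D,H,B,F,C,G] q_used=0 → run D
t=28: queue=[D,H,B,F,C,G] q_used=1 → run D
t=29: queue=[D,H,B,F,C,G] q_used=2 → run D
t=30: queue=[H,B,F,C,G,D] q_used=0 → run H
t=31: queue=[H,B,F,C,G,D] q_used=1 → run H
t=32: queue=[B,F,C,G,D] q_used=0 → run B
t=33: queue=[B,F,C,G,D] q_used=1 → run B
t=34: queue=[F,C,G,D] q_used=0 → run F
t=35: queue=[F,C,G,D] q_used=1 → run F
t=36: queue=[F,C,G,D] q_used=2 → run F
t=37: queue=[C,G,D,F] q_used=0 → run C
t=38: queue=[G,D,F] q_used=0 → run G
t=39: queue=[G,D,F] q_used=1 → run G
t=40: queue=[G,D,F] q_used=2 → run G
t=41: queue=[D,F,G] q_used=0 → run D
t=42: queue=[D,F,G] q_used=1 → run D
t=43: queue=[F,G] q_used=0 → run F
t=44: queue=[G] q_used=0 → run G
t=45: (idle)
t=46: (idle)
t=47: (idle)
t=48: (idle)
t=49: (idle)

context switches = 18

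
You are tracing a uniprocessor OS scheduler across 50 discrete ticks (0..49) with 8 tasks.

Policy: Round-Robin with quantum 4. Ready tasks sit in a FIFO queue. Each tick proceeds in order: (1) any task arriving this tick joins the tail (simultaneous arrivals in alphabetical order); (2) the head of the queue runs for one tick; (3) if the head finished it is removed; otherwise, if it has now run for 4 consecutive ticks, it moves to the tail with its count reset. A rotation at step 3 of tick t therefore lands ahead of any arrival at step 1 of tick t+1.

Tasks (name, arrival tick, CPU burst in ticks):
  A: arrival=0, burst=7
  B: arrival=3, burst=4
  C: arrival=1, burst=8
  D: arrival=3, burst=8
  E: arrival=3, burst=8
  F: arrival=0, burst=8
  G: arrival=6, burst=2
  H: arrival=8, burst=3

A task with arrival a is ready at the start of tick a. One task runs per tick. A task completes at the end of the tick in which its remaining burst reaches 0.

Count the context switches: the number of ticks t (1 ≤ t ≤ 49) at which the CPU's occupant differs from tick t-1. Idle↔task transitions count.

t=0: queue=[A,F] q_used=0 → run A
t=1: queue=[A,F,C] q_used=1 → run A
t=2: queue=[A,F,C] q_used=2 → run A
t=3: queue=[A,F,C,B,D,E] q_used=3 → run A
t=4: queue=[F,C,B,D,E,A] q_used=0 → run F
t=5: queue=[F,C,B,D,E,A] q_used=1 → run F
t=6: queue=[F,C,B,D,E,A,G] q_used=2 → run F
t=7: queue=[F,C,B,D,E,A,G] q_used=3 → run F
t=8: queue=[C,B,D,E,A,G,F,H] q_used=0 → run C
t=9: queue=[C,B,D,E,A,G,F,H] q_used=1 → run C
t=10: queue=[C,B,D,E,A,G,F,H] q_used=2 → run C
t=11: queue=[C,B,D,E,A,G,F,H] q_used=3 → run C
t=12: queue=[B,D,E,A,G,F,H,C] q_used=0 → run B
t=13: queue=[B,D,E,A,G,F,H,C] q_used=1 → run B
t=14: queue=[B,D,E,A,G,F,H,C] q_used=2 → run B
t=15: queue=[B,D,E,A,G,F,H,C] q_used=3 → run B
t=16: queue=[D,E,A,G,F,H,C] q_used=0 → run D
t=17: queue=[D,E,A,G,F,H,C] q_used=1 → run D
t=18: queue=[D,E,A,G,F,H,C] q_used=2 → run D
t=19: queue=[D,E,A,G,F,H,C] q_used=3 → run D
t=20: queue=[E,A,G,F,H,C,D] q_used=0 → run E
t=21: queue=[E,A,G,F,H,C,D] q_used=1 → run E
t=22: queue=[E,A,G,F,H,C,D] q_used=2 → run E
t=23: queue=[E,A,G,F,H,C,D] q_used=3 → run E
t=24: queue=[A,G,F,H,C,D,E] q_used=0 → run A
t=25: queue=[A,G,F,H,C,D,E] q_used=1 → run A
t=26: queue=[A,G,F,H,C,D,E] q_used=2 → run A
t=27: queue=[G,F,H,C,D,E] q_used=0 → run G
t=28: queue=[G,F,H,C,D,E] q_used=1 → run G
t=29: queue=[F,H,C,D,E] q_used=0 → run F
t=30: queue=[F,H,C,D,E] q_used=1 → run F
t=31: queue=[F,H,C,D,E] q_used=2 → run F
t=32: queue=[F,H,C,D,E] q_used=3 → run F
t=33: queue=[H,C,D,E] q_used=0 → run H
t=34: queue=[H,C,D,E] q_used=1 → run H
t=35: queue=[H,C,D,E] q_used=2 → run H
t=36: queue=[C,D,E] q_used=0 → run C
t=37: queue=[C,D,E] q_used=1 → run C
t=38: queue=[C,D,E] q_used=2 → run C
t=39: queue=[C,D,E] q_used=3 → run C
t=40: queue=[D,E] q_used=0 → run D
t=41: queue=[D,E] q_used=1 → run D
t=42: queue=[D,E] q_used=2 → run D
t=43: queue=[D,E] q_used=3 → run D
t=44: queue=[E] q_used=0 → run E
t=45: queue=[E] q_used=1 → run E
t=46: queue=[E] q_used=2 → run E
t=47: queue=[E] q_used=3 → run E
t=48: (idle)
t=49: (idle)

context switches = 13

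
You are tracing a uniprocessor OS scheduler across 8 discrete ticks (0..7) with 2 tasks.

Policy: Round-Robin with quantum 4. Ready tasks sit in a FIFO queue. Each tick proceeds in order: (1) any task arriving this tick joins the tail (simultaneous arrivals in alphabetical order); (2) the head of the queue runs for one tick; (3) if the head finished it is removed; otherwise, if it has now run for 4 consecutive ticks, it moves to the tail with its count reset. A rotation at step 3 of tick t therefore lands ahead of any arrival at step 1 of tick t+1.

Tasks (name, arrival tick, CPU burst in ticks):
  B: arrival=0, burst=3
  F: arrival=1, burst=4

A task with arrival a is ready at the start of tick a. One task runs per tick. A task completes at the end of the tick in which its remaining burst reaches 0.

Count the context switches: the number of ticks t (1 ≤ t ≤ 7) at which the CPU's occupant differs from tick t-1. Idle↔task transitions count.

t=0: queue=[B] q_used=0 → run B
t=1: queue=[B,F] q_used=1 → run B
t=2: queue=[B,F] q_used=2 → run B
t=3: queue=[F] q_used=0 → run F
t=4: queue=[F] q_used=1 → run F
t=5: queue=[F] q_used=2 → run F
t=6: queue=[F] q_used=3 → run F
t=7: (idle)

context switches = 2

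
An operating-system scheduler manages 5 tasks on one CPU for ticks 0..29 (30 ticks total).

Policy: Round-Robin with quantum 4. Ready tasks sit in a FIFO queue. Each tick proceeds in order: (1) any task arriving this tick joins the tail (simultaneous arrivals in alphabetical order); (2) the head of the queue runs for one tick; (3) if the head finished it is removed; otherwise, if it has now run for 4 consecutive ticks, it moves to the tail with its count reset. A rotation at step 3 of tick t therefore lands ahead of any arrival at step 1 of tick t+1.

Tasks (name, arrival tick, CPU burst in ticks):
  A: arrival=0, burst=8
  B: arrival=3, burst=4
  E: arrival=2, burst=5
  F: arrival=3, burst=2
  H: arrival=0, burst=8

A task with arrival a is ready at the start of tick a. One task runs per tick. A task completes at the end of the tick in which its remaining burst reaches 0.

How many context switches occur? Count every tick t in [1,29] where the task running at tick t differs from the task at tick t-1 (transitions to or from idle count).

context switches = 8

t=0: queue=[A,H] q_used=0 → run A
t=1: queue=[A,H] q_used=1 → run A
t=2: queue=[A,H,E] q_used=2 → run A
t=3: queue=[A,H,E,B,F] q_used=3 → run A
t=4: queue=[H,E,B,F,A] q_used=0 → run H
t=5: queue=[H,E,B,F,A] q_used=1 → run H
t=6: queue=[H,E,B,F,A] q_used=2 → run H
t=7: queue=[H,E,B,F,A] q_used=3 → run H
t=8: queue=[E,B,F,A,H] q_used=0 → run E
t=9: queue=[E,B,F,A,H] q_used=1 → run E
t=10: queue=[E,B,F,A,H] q_used=2 → run E
t=11: queue=[E,B,F,A,H] q_used=3 → run E
t=12: queue=[B,F,A,H,E] q_used=0 → run B
t=13: queue=[B,F,A,H,E] q_used=1 → run B
t=14: queue=[B,F,A,H,E] q_used=2 → run B
t=15: queue=[B,F,A,H,E] q_used=3 → run B
t=16: queue=[F,A,H,E] q_used=0 → run F
t=17: queue=[F,A,H,E] q_used=1 → run F
t=18: queue=[A,H,E] q_used=0 → run A
t=19: queue=[A,H,E] q_used=1 → run A
t=20: queue=[A,H,E] q_used=2 → run A
t=21: queue=[A,H,E] q_used=3 → run A
t=22: queue=[H,E] q_used=0 → run H
t=23: queue=[H,E] q_used=1 → run H
t=24: queue=[H,E] q_used=2 → run H
t=25: queue=[H,E] q_used=3 → run H
t=26: queue=[E] q_used=0 → run E
t=27: (idle)
t=28: (idle)
t=29: (idle)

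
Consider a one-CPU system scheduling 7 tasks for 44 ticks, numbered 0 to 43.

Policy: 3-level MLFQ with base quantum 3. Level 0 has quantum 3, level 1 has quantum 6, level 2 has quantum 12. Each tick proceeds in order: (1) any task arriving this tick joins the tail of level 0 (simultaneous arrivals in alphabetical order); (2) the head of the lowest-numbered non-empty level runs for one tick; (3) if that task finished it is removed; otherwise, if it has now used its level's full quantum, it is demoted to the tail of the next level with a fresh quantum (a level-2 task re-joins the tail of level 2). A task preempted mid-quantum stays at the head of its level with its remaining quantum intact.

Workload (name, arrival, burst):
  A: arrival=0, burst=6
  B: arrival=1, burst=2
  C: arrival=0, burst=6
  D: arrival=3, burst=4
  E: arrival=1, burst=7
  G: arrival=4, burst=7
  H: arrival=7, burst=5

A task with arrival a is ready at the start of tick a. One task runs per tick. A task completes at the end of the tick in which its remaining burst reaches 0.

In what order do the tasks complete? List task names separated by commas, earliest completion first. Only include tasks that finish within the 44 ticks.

completion order = B, A, C, E, D, G, H

t=0: L0/L1/L2 = AC/-/- → run A
t=1: L0/L1/L2 = ACBE/-/- → run A
t=2: L0/L1/L2 = ACBE/-/- → run A
t=3: L0/L1/L2 = CBED/A/- → run C
t=4: L0/L1/L2 = CBEDG/A/- → run C
t=5: L0/L1/L2 = CBEDG/A/- → run C
t=6: L0/L1/L2 = BEDG/AC/- → run B
t=7: L0/L1/L2 = BEDGH/AC/- → run B
t=8: L0/L1/L2 = EDGH/AC/- → run E
t=9: L0/L1/L2 = EDGH/AC/- → run E
t=10: L0/L1/L2 = EDGH/AC/- → run E
t=11: L0/L1/L2 = DGH/ACE/- → run D
t=12: L0/L1/L2 = DGH/ACE/- → run D
t=13: L0/L1/L2 = DGH/ACE/- → run D
t=14: L0/L1/L2 = GH/ACED/- → run G
t=15: L0/L1/L2 = GH/ACED/- → run G
t=16: L0/L1/L2 = GH/ACED/- → run G
t=17: L0/L1/L2 = H/ACEDG/- → run H
t=18: L0/L1/L2 = H/ACEDG/- → run H
t=19: L0/L1/L2 = H/ACEDG/- → run H
t=20: L0/L1/L2 = -/ACEDGH/- → run A
t=21: L0/L1/L2 = -/ACEDGH/- → run A
t=22: L0/L1/L2 = -/ACEDGH/- → run A
t=23: L0/L1/L2 = -/CEDGH/- → run C
t=24: L0/L1/L2 = -/CEDGH/- → run C
t=25: L0/L1/L2 = -/CEDGH/- → run C
t=26: L0/L1/L2 = -/EDGH/- → run E
t=27: L0/L1/L2 = -/EDGH/- → run E
t=28: L0/L1/L2 = -/EDGH/- → run E
t=29: L0/L1/L2 = -/EDGH/- → run E
t=30: L0/L1/L2 = -/DGH/- → run D
t=31: L0/L1/L2 = -/GH/- → run G
t=32: L0/L1/L2 = -/GH/- → run G
t=33: L0/L1/L2 = -/GH/- → run G
t=34: L0/L1/L2 = -/GH/- → run G
t=35: L0/L1/L2 = -/H/- → run H
t=36: L0/L1/L2 = -/H/- → run H
t=37: (idle)
t=38: (idle)
t=39: (idle)
t=40: (idle)
t=41: (idle)
t=42: (idle)
t=43: (idle)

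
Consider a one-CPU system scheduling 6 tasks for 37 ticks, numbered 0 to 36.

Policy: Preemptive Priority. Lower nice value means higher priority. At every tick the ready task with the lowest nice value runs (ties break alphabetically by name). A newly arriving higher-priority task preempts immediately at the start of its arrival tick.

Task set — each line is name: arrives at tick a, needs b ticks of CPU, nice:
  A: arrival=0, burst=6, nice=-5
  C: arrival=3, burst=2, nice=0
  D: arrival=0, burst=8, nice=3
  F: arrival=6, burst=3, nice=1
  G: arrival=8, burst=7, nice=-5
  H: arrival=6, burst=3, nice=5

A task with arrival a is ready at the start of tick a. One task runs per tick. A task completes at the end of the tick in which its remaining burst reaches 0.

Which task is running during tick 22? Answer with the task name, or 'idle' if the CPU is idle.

t=0: ready={A,D} → run A
t=1: ready={A,D} → run A
t=2: ready={A,D} → run A
t=3: ready={A,C,D} → run A
t=4: ready={A,C,D} → run A
t=5: ready={A,C,D} → run A
t=6: ready={C,D,F,H} → run C
t=7: ready={C,D,F,H} → run C
t=8: ready={D,F,G,H} → run G
t=9: ready={D,F,G,H} → run G
t=10: ready={D,F,G,H} → run G
t=11: ready={D,F,G,H} → run G
t=12: ready={D,F,G,H} → run G
t=13: ready={D,F,G,H} → run G
t=14: ready={D,F,G,H} → run G
t=15: ready={D,F,H} → run F
t=16: ready={D,F,H} → run F
t=17: ready={D,F,H} → run F
t=18: ready={D,H} → run D
t=19: ready={D,H} → run D
t=20: ready={D,H} → run D
t=21: ready={D,H} → run D
t=22: ready={D,H} → run D
t=23: ready={D,H} → run D
t=24: ready={D,H} → run D
t=25: ready={D,H} → run D
t=26: ready={H} → run H
t=27: ready={H} → run H
t=28: ready={H} → run H
t=29: (idle)
t=30: (idle)
t=31: (idle)
t=32: (idle)
t=33: (idle)
t=34: (idle)
t=35: (idle)
t=36: (idle)

running at tick 22 = D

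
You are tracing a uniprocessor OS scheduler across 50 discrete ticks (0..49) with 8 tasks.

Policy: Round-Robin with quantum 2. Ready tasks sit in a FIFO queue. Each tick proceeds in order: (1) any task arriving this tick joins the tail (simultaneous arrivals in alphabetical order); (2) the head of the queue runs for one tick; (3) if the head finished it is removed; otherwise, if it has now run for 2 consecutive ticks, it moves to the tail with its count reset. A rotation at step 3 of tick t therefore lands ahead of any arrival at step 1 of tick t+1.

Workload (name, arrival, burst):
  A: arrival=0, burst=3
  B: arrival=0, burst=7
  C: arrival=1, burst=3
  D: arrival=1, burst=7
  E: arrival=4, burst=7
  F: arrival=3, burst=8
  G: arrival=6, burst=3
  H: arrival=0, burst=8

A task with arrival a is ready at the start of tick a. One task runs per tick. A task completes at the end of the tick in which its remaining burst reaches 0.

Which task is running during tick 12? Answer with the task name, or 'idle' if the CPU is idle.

running at tick 12 = F

t=0: queue=[A,B,H] q_used=0 → run A
t=1: queue=[A,B,H,C,D] q_used=1 → run A
t=2: queue=[B,H,C,D,A] q_used=0 → run B
t=3: queue=[B,H,C,D,A,F] q_used=1 → run B
t=4: queue=[H,C,D,A,F,B,E] q_used=0 → run H
t=5: queue=[H,C,D,A,F,B,E] q_used=1 → run H
t=6: queue=[C,D,A,F,B,E,H,G] q_used=0 → run C
t=7: queue=[C,D,A,F,B,E,H,G] q_used=1 → run C
t=8: queue=[D,A,F,B,E,H,G,C] q_used=0 → run D
t=9: queue=[D,A,F,B,E,H,G,C] q_used=1 → run D
t=10: queue=[A,F,B,E,H,G,C,D] q_used=0 → run A
t=11: queue=[F,B,E,H,G,C,D] q_used=0 → run F
t=12: queue=[F,B,E,H,G,C,D] q_used=1 → run F
t=13: queue=[B,E,H,G,C,D,F] q_used=0 → run B
t=14: queue=[B,E,H,G,C,D,F] q_used=1 → run B
t=15: queue=[E,H,G,C,D,F,B] q_used=0 → run E
t=16: queue=[E,H,G,C,D,F,B] q_used=1 → run E
t=17: queue=[H,G,C,D,F,B,E] q_used=0 → run H
t=18: queue=[H,G,C,D,F,B,E] q_used=1 → run H
t=19: queue=[G,C,D,F,B,E,H] q_used=0 → run G
t=20: queue=[G,C,D,F,B,E,H] q_used=1 → run G
t=21: queue=[C,D,F,B,E,H,G] q_used=0 → run C
t=22: queue=[D,F,B,E,H,G] q_used=0 → run D
t=23: queue=[D,F,B,E,H,G] q_used=1 → run D
t=24: queue=[F,B,E,H,G,D] q_used=0 → run F
t=25: queue=[F,B,E,H,G,D] q_used=1 → run F
t=26: queue=[B,E,H,G,D,F] q_used=0 → run B
t=27: queue=[B,E,H,G,D,F] q_used=1 → run B
t=28: queue=[E,H,G,D,F,B] q_used=0 → run E
t=29: queue=[E,H,G,D,F,B] q_used=1 → run E
t=30: queue=[H,G,D,F,B,E] q_used=0 → run H
t=31: queue=[H,G,D,F,B,E] q_used=1 → run H
t=32: queue=[G,D,F,B,E,H] q_used=0 → run G
t=33: queue=[D,F,B,E,H] q_used=0 → run D
t=34: queue=[D,F,B,E,H] q_used=1 → run D
t=35: queue=[F,B,E,H,D] q_used=0 → run F
t=36: queue=[F,B,E,H,D] q_used=1 → run F
t=37: queue=[B,E,H,D,F] q_used=0 → run B
t=38: queue=[E,H,D,F] q_used=0 → run E
t=39: queue=[E,H,D,F] q_used=1 → run E
t=40: queue=[H,D,F,E] q_used=0 → run H
t=41: queue=[H,D,F,E] q_used=1 → run H
t=42: queue=[D,F,E] q_used=0 → run D
t=43: queue=[F,E] q_used=0 → run F
t=44: queue=[F,E] q_used=1 → run F
t=45: queue=[E] q_used=0 → run E
t=46: (idle)
t=47: (idle)
t=48: (idle)
t=49: (idle)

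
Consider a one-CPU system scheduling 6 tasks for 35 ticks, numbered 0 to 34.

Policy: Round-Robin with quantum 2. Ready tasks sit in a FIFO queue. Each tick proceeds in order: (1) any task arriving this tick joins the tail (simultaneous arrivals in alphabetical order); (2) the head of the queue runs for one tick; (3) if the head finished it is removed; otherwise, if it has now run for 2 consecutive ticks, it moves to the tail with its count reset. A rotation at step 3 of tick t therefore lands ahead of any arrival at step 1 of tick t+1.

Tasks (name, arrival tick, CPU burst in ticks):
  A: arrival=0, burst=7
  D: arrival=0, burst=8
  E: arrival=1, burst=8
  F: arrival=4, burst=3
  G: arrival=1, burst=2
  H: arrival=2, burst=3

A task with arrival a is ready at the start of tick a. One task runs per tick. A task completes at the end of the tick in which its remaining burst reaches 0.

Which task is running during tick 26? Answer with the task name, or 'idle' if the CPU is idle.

t=0: queue=[A,D] q_used=0 → run A
t=1: queue=[A,D,E,G] q_used=1 → run A
t=2: queue=[D,E,G,A,H] q_used=0 → run D
t=3: queue=[D,E,G,A,H] q_used=1 → run D
t=4: queue=[E,G,A,H,D,F] q_used=0 → run E
t=5: queue=[E,G,A,H,D,F] q_used=1 → run E
t=6: queue=[G,A,H,D,F,E] q_used=0 → run G
t=7: queue=[G,A,H,D,F,E] q_used=1 → run G
t=8: queue=[A,H,D,F,E] q_used=0 → run A
t=9: queue=[A,H,D,F,E] q_used=1 → run A
t=10: queue=[H,D,F,E,A] q_used=0 → run H
t=11: queue=[H,D,F,E,A] q_used=1 → run H
t=12: queue=[D,F,E,A,H] q_used=0 → run D
t=13: queue=[D,F,E,A,H] q_used=1 → run D
t=14: queue=[F,E,A,H,D] q_used=0 → run F
t=15: queue=[F,E,A,H,D] q_used=1 → run F
t=16: queue=[E,A,H,D,F] q_used=0 → run E
t=17: queue=[E,A,H,D,F] q_used=1 → run E
t=18: queue=[A,H,D,F,E] q_used=0 → run A
t=19: queue=[A,H,D,F,E] q_used=1 → run A
t=20: queue=[H,D,F,E,A] q_used=0 → run H
t=21: queue=[D,F,E,A] q_used=0 → run D
t=22: queue=[D,F,E,A] q_used=1 → run D
t=23: queue=[F,E,A,D] q_used=0 → run F
t=24: queue=[E,A,D] q_used=0 → run E
t=25: queue=[E,A,D] q_used=1 → run E
t=26: queue=[A,D,E] q_used=0 → run A
t=27: queue=[D,E] q_used=0 → run D
t=28: queue=[D,E] q_used=1 → run D
t=29: queue=[E] q_used=0 → run E
t=30: queue=[E] q_used=1 → run E
t=31: (idle)
t=32: (idle)
t=33: (idle)
t=34: (idle)

running at tick 26 = A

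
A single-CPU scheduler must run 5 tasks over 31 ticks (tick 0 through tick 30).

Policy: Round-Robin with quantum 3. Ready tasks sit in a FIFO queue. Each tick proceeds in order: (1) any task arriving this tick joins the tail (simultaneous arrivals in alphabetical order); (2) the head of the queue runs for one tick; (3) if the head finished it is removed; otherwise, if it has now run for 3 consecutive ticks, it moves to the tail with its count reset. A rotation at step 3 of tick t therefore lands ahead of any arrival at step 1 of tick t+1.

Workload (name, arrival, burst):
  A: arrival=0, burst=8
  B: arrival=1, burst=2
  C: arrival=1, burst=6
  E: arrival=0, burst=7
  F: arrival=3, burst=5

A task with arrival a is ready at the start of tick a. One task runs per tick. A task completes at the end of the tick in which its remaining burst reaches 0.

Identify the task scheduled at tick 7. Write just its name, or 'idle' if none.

running at tick 7 = B

t=0: queue=[A,E] q_used=0 → run A
t=1: queue=[A,E,B,C] q_used=1 → run A
t=2: queue=[A,E,B,C] q_used=2 → run A
t=3: queue=[E,B,C,A,F] q_used=0 → run E
t=4: queue=[E,B,C,A,F] q_used=1 → run E
t=5: queue=[E,B,C,A,F] q_used=2 → run E
t=6: queue=[B,C,A,F,E] q_used=0 → run B
t=7: queue=[B,C,A,F,E] q_used=1 → run B
t=8: queue=[C,A,F,E] q_used=0 → run C
t=9: queue=[C,A,F,E] q_used=1 → run C
t=10: queue=[C,A,F,E] q_used=2 → run C
t=11: queue=[A,F,E,C] q_used=0 → run A
t=12: queue=[A,F,E,C] q_used=1 → run A
t=13: queue=[A,F,E,C] q_used=2 → run A
t=14: queue=[F,E,C,A] q_used=0 → run F
t=15: queue=[F,E,C,A] q_used=1 → run F
t=16: queue=[F,E,C,A] q_used=2 → run F
t=17: queue=[E,C,A,F] q_used=0 → run E
t=18: queue=[E,C,A,F] q_used=1 → run E
t=19: queue=[E,C,A,F] q_used=2 → run E
t=20: queue=[C,A,F,E] q_used=0 → run C
t=21: queue=[C,A,F,E] q_used=1 → run C
t=22: queue=[C,A,F,E] q_used=2 → run C
t=23: queue=[A,F,E] q_used=0 → run A
t=24: queue=[A,F,E] q_used=1 → run A
t=25: queue=[F,E] q_used=0 → run F
t=26: queue=[F,E] q_used=1 → run F
t=27: queue=[E] q_used=0 → run E
t=28: (idle)
t=29: (idle)
t=30: (idle)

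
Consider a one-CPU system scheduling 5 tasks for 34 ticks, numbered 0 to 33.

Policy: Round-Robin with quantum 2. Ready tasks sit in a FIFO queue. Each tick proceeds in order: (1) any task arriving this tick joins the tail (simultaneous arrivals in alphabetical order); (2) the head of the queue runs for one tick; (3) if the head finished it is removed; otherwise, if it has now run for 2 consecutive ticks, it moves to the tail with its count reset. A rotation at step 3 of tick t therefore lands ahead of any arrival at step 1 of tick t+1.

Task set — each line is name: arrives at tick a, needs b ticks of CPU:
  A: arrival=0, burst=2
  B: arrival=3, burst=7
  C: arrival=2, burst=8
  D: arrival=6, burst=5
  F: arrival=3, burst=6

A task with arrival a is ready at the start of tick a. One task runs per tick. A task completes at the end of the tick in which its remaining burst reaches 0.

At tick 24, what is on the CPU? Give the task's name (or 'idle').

t=0: queue=[A] q_used=0 → run A
t=1: queue=[A] q_used=1 → run A
t=2: queue=[C] q_used=0 → run C
t=3: queue=[C,B,F] q_used=1 → run C
t=4: queue=[B,F,C] q_used=0 → run B
t=5: queue=[B,F,C] q_used=1 → run B
t=6: queue=[F,C,B,D] q_used=0 → run F
t=7: queue=[F,C,B,D] q_used=1 → run F
t=8: queue=[C,B,D,F] q_used=0 → run C
t=9: queue=[C,B,D,F] q_used=1 → run C
t=10: queue=[B,D,F,C] q_used=0 → run B
t=11: queue=[B,D,F,C] q_used=1 → run B
t=12: queue=[D,F,C,B] q_used=0 → run D
t=13: queue=[D,F,C,B] q_used=1 → run D
t=14: queue=[F,C,B,D] q_used=0 → run F
t=15: queue=[F,C,B,D] q_used=1 → run F
t=16: queue=[C,B,D,F] q_used=0 → run C
t=17: queue=[C,B,D,F] q_used=1 → run C
t=18: queue=[B,D,F,C] q_used=0 → run B
t=19: queue=[B,D,F,C] q_used=1 → run B
t=20: queue=[D,F,C,B] q_used=0 → run D
t=21: queue=[D,F,C,B] q_used=1 → run D
t=22: queue=[F,C,B,D] q_used=0 → run F
t=23: queue=[F,C,B,D] q_used=1 → run F
t=24: queue=[C,B,D] q_used=0 → run C
t=25: queue=[C,B,D] q_used=1 → run C
t=26: queue=[B,D] q_used=0 → run B
t=27: queue=[D] q_used=0 → run D
t=28: (idle)
t=29: (idle)
t=30: (idle)
t=31: (idle)
t=32: (idle)
t=33: (idle)

running at tick 24 = C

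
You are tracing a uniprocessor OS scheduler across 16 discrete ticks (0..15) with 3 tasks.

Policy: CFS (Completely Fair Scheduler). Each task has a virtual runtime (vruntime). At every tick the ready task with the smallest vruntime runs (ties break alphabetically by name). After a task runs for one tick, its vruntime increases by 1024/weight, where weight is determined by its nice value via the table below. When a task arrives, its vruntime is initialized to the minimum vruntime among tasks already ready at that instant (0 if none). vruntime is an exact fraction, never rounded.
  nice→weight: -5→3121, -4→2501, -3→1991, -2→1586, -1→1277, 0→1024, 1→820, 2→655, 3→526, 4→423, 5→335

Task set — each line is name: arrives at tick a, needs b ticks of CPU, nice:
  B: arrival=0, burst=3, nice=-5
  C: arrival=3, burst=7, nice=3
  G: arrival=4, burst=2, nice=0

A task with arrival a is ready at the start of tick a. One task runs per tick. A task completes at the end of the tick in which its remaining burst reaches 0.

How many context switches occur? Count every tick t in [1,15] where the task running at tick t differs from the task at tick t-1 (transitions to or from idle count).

context switches = 4

t=0: vr[B=0] → run B
t=1: vr[B=1024/3121] → run B
t=2: vr[B=2048/3121] → run B
t=3: vr[C=0] → run C
t=4: vr[C=512/263 G=512/263] → run C
t=5: vr[C=1024/263 G=512/263] → run G
t=6: vr[C=1024/263 G=775/263] → run G
t=7: vr[C=1024/263] → run C
t=8: vr[C=1536/263] → run C
t=9: vr[C=2048/263] → run C
t=10: vr[C=2560/263] → run C
t=11: vr[C=3072/263] → run C
t=12: (idle)
t=13: (idle)
t=14: (idle)
t=15: (idle)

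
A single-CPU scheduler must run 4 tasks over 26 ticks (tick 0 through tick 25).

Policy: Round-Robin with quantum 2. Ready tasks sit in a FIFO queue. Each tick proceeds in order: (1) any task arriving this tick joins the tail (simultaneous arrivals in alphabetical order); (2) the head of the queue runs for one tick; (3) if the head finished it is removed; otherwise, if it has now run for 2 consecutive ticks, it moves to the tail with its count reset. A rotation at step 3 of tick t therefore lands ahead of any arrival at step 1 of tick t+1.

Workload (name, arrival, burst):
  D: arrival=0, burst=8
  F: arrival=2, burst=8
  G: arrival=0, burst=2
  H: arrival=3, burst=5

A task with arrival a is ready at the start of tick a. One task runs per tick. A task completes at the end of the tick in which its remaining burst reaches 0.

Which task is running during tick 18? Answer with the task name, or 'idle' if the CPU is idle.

running at tick 18 = F

t=0: queue=[D,G] q_used=0 → run D
t=1: queue=[D,G] q_used=1 → run D
t=2: queue=[G,D,F] q_used=0 → run G
t=3: queue=[G,D,F,H] q_used=1 → run G
t=4: queue=[D,F,H] q_used=0 → run D
t=5: queue=[D,F,H] q_used=1 → run D
t=6: queue=[F,H,D] q_used=0 → run F
t=7: queue=[F,H,D] q_used=1 → run F
t=8: queue=[H,D,F] q_used=0 → run H
t=9: queue=[H,D,F] q_used=1 → run H
t=10: queue=[D,F,H] q_used=0 → run D
t=11: queue=[D,F,H] q_used=1 → run D
t=12: queue=[F,H,D] q_used=0 → run F
t=13: queue=[F,H,D] q_used=1 → run F
t=14: queue=[H,D,F] q_used=0 → run H
t=15: queue=[H,D,F] q_used=1 → run H
t=16: queue=[D,F,H] q_used=0 → run D
t=17: queue=[D,F,H] q_used=1 → run D
t=18: queue=[F,H] q_used=0 → run F
t=19: queue=[F,H] q_used=1 → run F
t=20: queue=[H,F] q_used=0 → run H
t=21: queue=[F] q_used=0 → run F
t=22: queue=[F] q_used=1 → run F
t=23: (idle)
t=24: (idle)
t=25: (idle)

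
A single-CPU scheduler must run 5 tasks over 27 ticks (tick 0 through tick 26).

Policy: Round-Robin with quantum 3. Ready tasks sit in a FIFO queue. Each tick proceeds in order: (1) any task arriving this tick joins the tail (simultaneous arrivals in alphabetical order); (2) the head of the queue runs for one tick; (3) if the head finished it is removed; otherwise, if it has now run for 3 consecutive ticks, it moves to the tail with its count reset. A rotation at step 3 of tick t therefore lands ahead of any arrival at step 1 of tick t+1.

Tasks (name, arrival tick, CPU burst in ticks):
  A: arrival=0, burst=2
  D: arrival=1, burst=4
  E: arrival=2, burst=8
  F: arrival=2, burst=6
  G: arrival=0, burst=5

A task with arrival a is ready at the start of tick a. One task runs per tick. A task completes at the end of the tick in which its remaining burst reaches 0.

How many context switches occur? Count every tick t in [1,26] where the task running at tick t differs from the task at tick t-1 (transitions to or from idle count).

context switches = 10

t=0: queue=[A,G] q_used=0 → run A
t=1: queue=[A,G,D] q_used=1 → run A
t=2: queue=[G,D,E,F] q_used=0 → run G
t=3: queue=[G,D,E,F] q_used=1 → run G
t=4: queue=[G,D,E,F] q_used=2 → run G
t=5: queue=[D,E,F,G] q_used=0 → run D
t=6: queue=[D,E,F,G] q_used=1 → run D
t=7: queue=[D,E,F,G] q_used=2 → run D
t=8: queue=[E,F,G,D] q_used=0 → run E
t=9: queue=[E,F,G,D] q_used=1 → run E
t=10: queue=[E,F,G,D] q_used=2 → run E
t=11: queue=[F,G,D,E] q_used=0 → run F
t=12: queue=[F,G,D,E] q_used=1 → run F
t=13: queue=[F,G,D,E] q_used=2 → run F
t=14: queue=[G,D,E,F] q_used=0 → run G
t=15: queue=[G,D,E,F] q_used=1 → run G
t=16: queue=[D,E,F] q_used=0 → run D
t=17: queue=[E,F] q_used=0 → run E
t=18: queue=[E,F] q_used=1 → run E
t=19: queue=[E,F] q_used=2 → run E
t=20: queue=[F,E] q_used=0 → run F
t=21: queue=[F,E] q_used=1 → run F
t=22: queue=[F,E] q_used=2 → run F
t=23: queue=[E] q_used=0 → run E
t=24: queue=[E] q_used=1 → run E
t=25: (idle)
t=26: (idle)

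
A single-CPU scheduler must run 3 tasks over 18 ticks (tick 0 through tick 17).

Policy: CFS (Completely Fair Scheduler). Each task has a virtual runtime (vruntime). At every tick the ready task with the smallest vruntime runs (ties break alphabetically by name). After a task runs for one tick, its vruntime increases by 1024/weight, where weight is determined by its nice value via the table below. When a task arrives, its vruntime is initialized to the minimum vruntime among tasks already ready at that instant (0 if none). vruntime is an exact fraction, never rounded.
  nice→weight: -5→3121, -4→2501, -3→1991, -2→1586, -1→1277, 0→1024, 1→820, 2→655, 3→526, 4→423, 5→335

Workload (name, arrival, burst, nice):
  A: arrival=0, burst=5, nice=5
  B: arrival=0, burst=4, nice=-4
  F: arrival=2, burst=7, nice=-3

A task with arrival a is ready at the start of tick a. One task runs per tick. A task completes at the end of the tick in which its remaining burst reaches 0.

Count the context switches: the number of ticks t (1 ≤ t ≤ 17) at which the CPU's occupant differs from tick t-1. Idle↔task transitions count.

context switches = 10

t=0: vr[A=0 B=0] → run A
t=1: vr[A=1024/335 B=0] → run B
t=2: vr[A=1024/335 B=1024/2501 F=1024/2501] → run B
t=3: vr[A=1024/335 B=2048/2501 F=1024/2501] → run F
t=4: vr[A=1024/335 B=2048/2501 F=4599808/4979491] → run B
t=5: vr[A=1024/335 B=3072/2501 F=4599808/4979491] → run F
t=6: vr[A=1024/335 B=3072/2501 F=7160832/4979491] → run B
t=7: vr[A=1024/335 F=7160832/4979491] → run F
t=8: vr[A=1024/335 F=9721856/4979491] → run F
t=9: vr[A=1024/335 F=12282880/4979491] → run F
t=10: vr[A=1024/335 F=14843904/4979491] → run F
t=11: vr[A=1024/335 F=17404928/4979491] → run A
t=12: vr[A=2048/335 F=17404928/4979491] → run F
t=13: vr[A=2048/335] → run A
t=14: vr[A=3072/335] → run A
t=15: vr[A=4096/335] → run A
t=16: (idle)
t=17: (idle)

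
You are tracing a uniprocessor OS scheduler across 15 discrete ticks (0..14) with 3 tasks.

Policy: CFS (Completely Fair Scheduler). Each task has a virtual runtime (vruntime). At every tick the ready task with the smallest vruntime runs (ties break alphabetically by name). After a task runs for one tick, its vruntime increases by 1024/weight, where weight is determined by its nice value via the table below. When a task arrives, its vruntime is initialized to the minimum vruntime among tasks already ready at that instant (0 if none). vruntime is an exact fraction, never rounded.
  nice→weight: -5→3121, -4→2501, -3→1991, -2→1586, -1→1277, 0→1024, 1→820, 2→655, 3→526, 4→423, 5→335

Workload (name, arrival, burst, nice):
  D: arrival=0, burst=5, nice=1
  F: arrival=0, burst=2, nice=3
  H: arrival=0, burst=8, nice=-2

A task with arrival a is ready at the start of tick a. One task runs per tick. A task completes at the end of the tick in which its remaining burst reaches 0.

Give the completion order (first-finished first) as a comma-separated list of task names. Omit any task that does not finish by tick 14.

t=0: vr[D=0 F=0 H=0] → run D
t=1: vr[D=256/205 F=0 H=0] → run F
t=2: vr[D=256/205 F=512/263 H=0] → run H
t=3: vr[D=256/205 F=512/263 H=512/793] → run H
t=4: vr[D=256/205 F=512/263 H=1024/793] → run D
t=5: vr[D=512/205 F=512/263 H=1024/793] → run H
t=6: vr[D=512/205 F=512/263 H=1536/793] → run H
t=7: vr[D=512/205 F=512/263 H=2048/793] → run F
t=8: vr[D=512/205 H=2048/793] → run D
t=9: vr[D=768/205 H=2048/793] → run H
t=10: vr[D=768/205 H=2560/793] → run H
t=11: vr[D=768/205 H=3072/793] → run D
t=12: vr[D=1024/205 H=3072/793] → run H
t=13: vr[D=1024/205 H=3584/793] → run H
t=14: vr[D=1024/205] → run D

completion order = F, H, D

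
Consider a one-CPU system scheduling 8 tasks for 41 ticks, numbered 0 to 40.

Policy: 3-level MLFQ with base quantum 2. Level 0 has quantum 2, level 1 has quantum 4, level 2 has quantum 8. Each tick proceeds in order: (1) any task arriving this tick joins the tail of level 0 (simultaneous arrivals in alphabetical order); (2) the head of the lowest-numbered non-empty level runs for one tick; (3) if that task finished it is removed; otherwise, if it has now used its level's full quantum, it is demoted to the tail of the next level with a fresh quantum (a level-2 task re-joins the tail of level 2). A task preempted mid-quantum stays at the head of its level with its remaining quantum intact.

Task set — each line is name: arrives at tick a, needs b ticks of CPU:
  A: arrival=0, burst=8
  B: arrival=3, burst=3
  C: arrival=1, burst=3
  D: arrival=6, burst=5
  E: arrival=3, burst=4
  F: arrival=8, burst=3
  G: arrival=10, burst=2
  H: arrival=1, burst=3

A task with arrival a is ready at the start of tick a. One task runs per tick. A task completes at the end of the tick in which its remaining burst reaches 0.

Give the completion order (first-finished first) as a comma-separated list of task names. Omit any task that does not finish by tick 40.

completion order = G, C, H, B, E, D, F, A

t=0: L0/L1/L2 = A/-/- → run A
t=1: L0/L1/L2 = ACH/-/- → run A
t=2: L0/L1/L2 = CH/A/- → run C
t=3: L0/L1/L2 = CHBE/A/- → run C
t=4: L0/L1/L2 = HBE/AC/- → run H
t=5: L0/L1/L2 = HBE/AC/- → run H
t=6: L0/L1/L2 = BED/ACH/- → run B
t=7: L0/L1/L2 = BED/ACH/- → run B
t=8: L0/L1/L2 = EDF/ACHB/- → run E
t=9: L0/L1/L2 = EDF/ACHB/- → run E
t=10: L0/L1/L2 = DFG/ACHBE/- → run D
t=11: L0/L1/L2 = DFG/ACHBE/- → run D
t=12: L0/L1/L2 = FG/ACHBED/- → run F
t=13: L0/L1/L2 = FG/ACHBED/- → run F
t=14: L0/L1/L2 = G/ACHBEDF/- → run G
t=15: L0/L1/L2 = G/ACHBEDF/- → run G
t=16: L0/L1/L2 = -/ACHBEDF/- → run A
t=17: L0/L1/L2 = -/ACHBEDF/- → run A
t=18: L0/L1/L2 = -/ACHBEDF/- → run A
t=19: L0/L1/L2 = -/ACHBEDF/- → run A
t=20: L0/L1/L2 = -/CHBEDF/A → run C
t=21: L0/L1/L2 = -/HBEDF/A → run H
t=22: L0/L1/L2 = -/BEDF/A → run B
t=23: L0/L1/L2 = -/EDF/A → run E
t=24: L0/L1/L2 = -/EDF/A → run E
t=25: L0/L1/L2 = -/DF/A → run D
t=26: L0/L1/L2 = -/DF/A → run D
t=27: L0/L1/L2 = -/DF/A → run D
t=28: L0/L1/L2 = -/F/A → run F
t=29: L0/L1/L2 = -/-/A → run A
t=30: L0/L1/L2 = -/-/A → run A
t=31: (idle)
t=32: (idle)
t=33: (idle)
t=34: (idle)
t=35: (idle)
t=36: (idle)
t=37: (idle)
t=38: (idle)
t=39: (idle)
t=40: (idle)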